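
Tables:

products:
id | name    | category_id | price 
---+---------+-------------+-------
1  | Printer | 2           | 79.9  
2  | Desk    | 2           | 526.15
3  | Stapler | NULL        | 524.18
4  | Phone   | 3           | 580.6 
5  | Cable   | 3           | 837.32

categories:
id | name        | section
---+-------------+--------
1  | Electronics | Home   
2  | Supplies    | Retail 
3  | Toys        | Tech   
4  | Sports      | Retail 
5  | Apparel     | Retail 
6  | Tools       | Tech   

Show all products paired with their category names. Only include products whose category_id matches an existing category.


INNER JOIN keeps only products rows whose category_id matches an id in categories. Walk through each product:
  - product 1 (Printer): category_id=2 -> matches Supplies
  - product 2 (Desk): category_id=2 -> matches Supplies
  - product 3 (Stapler): category_id=NULL, no match -> dropped
  - product 4 (Phone): category_id=3 -> matches Toys
  - product 5 (Cable): category_id=3 -> matches Toys
So 1 of 5 rows is dropped.

SQL:
SELECT a.name, b.name AS category
FROM products a
INNER JOIN categories b ON a.category_id = b.id

Result:
name    | category
--------+---------
Printer | Supplies
Desk    | Supplies
Phone   | Toys    
Cable   | Toys    


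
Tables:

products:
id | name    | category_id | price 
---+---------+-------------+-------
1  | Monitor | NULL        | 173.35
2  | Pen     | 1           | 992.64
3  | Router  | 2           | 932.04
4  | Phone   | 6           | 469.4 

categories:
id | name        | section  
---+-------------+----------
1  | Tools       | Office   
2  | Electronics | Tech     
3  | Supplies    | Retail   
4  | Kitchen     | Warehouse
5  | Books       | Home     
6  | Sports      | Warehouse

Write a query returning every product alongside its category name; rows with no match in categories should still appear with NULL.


LEFT JOIN keeps every row from products (the left table); where category_id has no match in categories, the category columns become NULL. Walk through each product:
  - product 1 (Monitor): category_id=NULL, no match -> kept with NULL
  - product 2 (Pen): category_id=1 -> matches Tools
  - product 3 (Router): category_id=2 -> matches Electronics
  - product 4 (Phone): category_id=6 -> matches Sports
All 4 rows appear; 1 has NULL category.

SQL:
SELECT a.name, b.name AS category
FROM products a
LEFT JOIN categories b ON a.category_id = b.id

Result:
name    | category   
--------+------------
Monitor | NULL       
Pen     | Tools      
Router  | Electronics
Phone   | Sports     


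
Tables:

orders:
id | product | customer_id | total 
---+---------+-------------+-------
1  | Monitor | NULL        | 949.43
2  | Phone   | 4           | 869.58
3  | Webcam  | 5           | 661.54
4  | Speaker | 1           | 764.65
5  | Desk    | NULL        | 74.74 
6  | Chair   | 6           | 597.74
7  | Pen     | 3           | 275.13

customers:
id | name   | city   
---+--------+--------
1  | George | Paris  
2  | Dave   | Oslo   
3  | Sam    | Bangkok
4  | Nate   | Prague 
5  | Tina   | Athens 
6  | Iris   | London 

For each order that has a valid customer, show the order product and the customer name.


INNER JOIN keeps only orders rows whose customer_id matches an id in customers. Walk through each order:
  - order 1 (Monitor): customer_id=NULL, no match -> dropped
  - order 2 (Phone): customer_id=4 -> matches Nate
  - order 3 (Webcam): customer_id=5 -> matches Tina
  - order 4 (Speaker): customer_id=1 -> matches George
  - order 5 (Desk): customer_id=NULL, no match -> dropped
  - order 6 (Chair): customer_id=6 -> matches Iris
  - order 7 (Pen): customer_id=3 -> matches Sam
So 2 of 7 rows are dropped.

SQL:
SELECT a.product, b.name AS customer
FROM orders a
INNER JOIN customers b ON a.customer_id = b.id

Result:
product | customer
--------+---------
Phone   | Nate    
Webcam  | Tina    
Speaker | George  
Chair   | Iris    
Pen     | Sam     


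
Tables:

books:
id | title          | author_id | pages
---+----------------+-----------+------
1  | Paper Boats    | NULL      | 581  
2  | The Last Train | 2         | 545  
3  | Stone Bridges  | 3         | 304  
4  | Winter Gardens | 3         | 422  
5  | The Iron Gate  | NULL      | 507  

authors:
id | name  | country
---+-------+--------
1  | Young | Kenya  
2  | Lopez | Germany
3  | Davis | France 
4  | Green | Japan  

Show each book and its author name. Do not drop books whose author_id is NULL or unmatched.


LEFT JOIN keeps every row from books (the left table); where author_id has no match in authors, the author columns become NULL. Walk through each book:
  - book 1 (Paper Boats): author_id=NULL, no match -> kept with NULL
  - book 2 (The Last Train): author_id=2 -> matches Lopez
  - book 3 (Stone Bridges): author_id=3 -> matches Davis
  - book 4 (Winter Gardens): author_id=3 -> matches Davis
  - book 5 (The Iron Gate): author_id=NULL, no match -> kept with NULL
All 5 rows appear; 2 have NULL author.

SQL:
SELECT a.title, b.name AS author
FROM books a
LEFT JOIN authors b ON a.author_id = b.id

Result:
title          | author
---------------+-------
Paper Boats    | NULL  
The Last Train | Lopez 
Stone Bridges  | Davis 
Winter Gardens | Davis 
The Iron Gate  | NULL  


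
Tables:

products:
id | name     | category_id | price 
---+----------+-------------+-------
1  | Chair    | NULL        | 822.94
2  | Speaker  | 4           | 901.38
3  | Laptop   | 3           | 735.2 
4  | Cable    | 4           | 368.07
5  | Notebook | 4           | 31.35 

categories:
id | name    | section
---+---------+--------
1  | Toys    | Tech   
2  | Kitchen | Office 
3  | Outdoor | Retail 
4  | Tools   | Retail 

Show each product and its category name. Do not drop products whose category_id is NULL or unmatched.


LEFT JOIN keeps every row from products (the left table); where category_id has no match in categories, the category columns become NULL. Walk through each product:
  - product 1 (Chair): category_id=NULL, no match -> kept with NULL
  - product 2 (Speaker): category_id=4 -> matches Tools
  - product 3 (Laptop): category_id=3 -> matches Outdoor
  - product 4 (Cable): category_id=4 -> matches Tools
  - product 5 (Notebook): category_id=4 -> matches Tools
All 5 rows appear; 1 has NULL category.

SQL:
SELECT a.name, b.name AS category
FROM products a
LEFT JOIN categories b ON a.category_id = b.id

Result:
name     | category
---------+---------
Chair    | NULL    
Speaker  | Tools   
Laptop   | Outdoor 
Cable    | Tools   
Notebook | Tools   


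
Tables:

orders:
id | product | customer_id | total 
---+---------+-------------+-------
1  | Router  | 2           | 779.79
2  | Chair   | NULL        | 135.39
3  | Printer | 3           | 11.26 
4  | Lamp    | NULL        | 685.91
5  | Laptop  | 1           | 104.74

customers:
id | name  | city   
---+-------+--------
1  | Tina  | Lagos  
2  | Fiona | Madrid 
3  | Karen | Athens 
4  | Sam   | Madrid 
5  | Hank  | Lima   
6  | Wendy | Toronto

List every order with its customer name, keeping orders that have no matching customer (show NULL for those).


LEFT JOIN keeps every row from orders (the left table); where customer_id has no match in customers, the customer columns become NULL. Walk through each order:
  - order 1 (Router): customer_id=2 -> matches Fiona
  - order 2 (Chair): customer_id=NULL, no match -> kept with NULL
  - order 3 (Printer): customer_id=3 -> matches Karen
  - order 4 (Lamp): customer_id=NULL, no match -> kept with NULL
  - order 5 (Laptop): customer_id=1 -> matches Tina
All 5 rows appear; 2 have NULL customer.

SQL:
SELECT a.product, b.name AS customer
FROM orders a
LEFT JOIN customers b ON a.customer_id = b.id

Result:
product | customer
--------+---------
Router  | Fiona   
Chair   | NULL    
Printer | Karen   
Lamp    | NULL    
Laptop  | Tina    


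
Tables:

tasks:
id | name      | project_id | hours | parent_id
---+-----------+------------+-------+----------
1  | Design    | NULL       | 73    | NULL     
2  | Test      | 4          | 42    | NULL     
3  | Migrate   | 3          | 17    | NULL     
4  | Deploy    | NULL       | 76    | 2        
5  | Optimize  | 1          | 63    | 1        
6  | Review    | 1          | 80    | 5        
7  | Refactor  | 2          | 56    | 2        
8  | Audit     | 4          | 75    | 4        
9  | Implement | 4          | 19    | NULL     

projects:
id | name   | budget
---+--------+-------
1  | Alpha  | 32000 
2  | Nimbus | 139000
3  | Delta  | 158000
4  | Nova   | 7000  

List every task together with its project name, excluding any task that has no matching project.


INNER JOIN keeps only tasks rows whose project_id matches an id in projects. Walk through each task:
  - task 1 (Design): project_id=NULL, no match -> dropped
  - task 2 (Test): project_id=4 -> matches Nova
  - task 3 (Migrate): project_id=3 -> matches Delta
  - task 4 (Deploy): project_id=NULL, no match -> dropped
  - task 5 (Optimize): project_id=1 -> matches Alpha
  - task 6 (Review): project_id=1 -> matches Alpha
  - task 7 (Refactor): project_id=2 -> matches Nimbus
  - task 8 (Audit): project_id=4 -> matches Nova
  - task 9 (Implement): project_id=4 -> matches Nova
So 2 of 9 rows are dropped.

SQL:
SELECT a.name, b.name AS project
FROM tasks a
INNER JOIN projects b ON a.project_id = b.id

Result:
name      | project
----------+--------
Test      | Nova   
Migrate   | Delta  
Optimize  | Alpha  
Review    | Alpha  
Refactor  | Nimbus 
Audit     | Nova   
Implement | Nova   


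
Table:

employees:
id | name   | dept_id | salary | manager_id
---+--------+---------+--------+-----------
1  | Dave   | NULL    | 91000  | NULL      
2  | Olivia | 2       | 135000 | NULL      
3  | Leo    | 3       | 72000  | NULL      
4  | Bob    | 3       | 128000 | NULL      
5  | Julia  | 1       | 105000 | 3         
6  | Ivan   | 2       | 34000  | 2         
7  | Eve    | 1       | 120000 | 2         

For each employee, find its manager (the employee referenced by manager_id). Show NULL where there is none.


This is a self-join: employees is joined to a second copy of itself, matching each row's manager_id to another row's id. Use LEFT JOIN so rows with manager_id=NULL are kept.
  - employee 1 (Dave): manager_id=NULL -> NULL
  - employee 2 (Olivia): manager_id=NULL -> NULL
  - employee 3 (Leo): manager_id=NULL -> NULL
  - employee 4 (Bob): manager_id=NULL -> NULL
  - employee 5 (Julia): manager_id=3 -> Leo
  - employee 6 (Ivan): manager_id=2 -> Olivia
  - employee 7 (Eve): manager_id=2 -> Olivia

SQL:
SELECT a.name AS item, b.name AS manager
FROM employees a
LEFT JOIN employees b ON a.manager_id = b.id

Result:
item   | manager
-------+--------
Dave   | NULL   
Olivia | NULL   
Leo    | NULL   
Bob    | NULL   
Julia  | Leo    
Ivan   | Olivia 
Eve    | Olivia 


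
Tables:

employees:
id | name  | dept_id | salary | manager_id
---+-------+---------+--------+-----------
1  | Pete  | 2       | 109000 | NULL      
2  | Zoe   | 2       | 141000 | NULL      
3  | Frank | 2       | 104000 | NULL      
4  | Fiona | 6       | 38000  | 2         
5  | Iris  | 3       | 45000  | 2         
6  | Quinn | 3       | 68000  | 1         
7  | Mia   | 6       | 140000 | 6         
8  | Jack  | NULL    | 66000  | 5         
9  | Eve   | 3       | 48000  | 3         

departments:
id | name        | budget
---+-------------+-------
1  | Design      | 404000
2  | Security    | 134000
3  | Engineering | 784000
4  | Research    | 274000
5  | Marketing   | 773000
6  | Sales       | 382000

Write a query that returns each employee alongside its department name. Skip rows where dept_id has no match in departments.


INNER JOIN keeps only employees rows whose dept_id matches an id in departments. Walk through each employee:
  - employee 1 (Pete): dept_id=2 -> matches Security
  - employee 2 (Zoe): dept_id=2 -> matches Security
  - employee 3 (Frank): dept_id=2 -> matches Security
  - employee 4 (Fiona): dept_id=6 -> matches Sales
  - employee 5 (Iris): dept_id=3 -> matches Engineering
  - employee 6 (Quinn): dept_id=3 -> matches Engineering
  - employee 7 (Mia): dept_id=6 -> matches Sales
  - employee 8 (Jack): dept_id=NULL, no match -> dropped
  - employee 9 (Eve): dept_id=3 -> matches Engineering
So 1 of 9 rows is dropped.

SQL:
SELECT a.name, b.name AS department
FROM employees a
INNER JOIN departments b ON a.dept_id = b.id

Result:
name  | department 
------+------------
Pete  | Security   
Zoe   | Security   
Frank | Security   
Fiona | Sales      
Iris  | Engineering
Quinn | Engineering
Mia   | Sales      
Eve   | Engineering


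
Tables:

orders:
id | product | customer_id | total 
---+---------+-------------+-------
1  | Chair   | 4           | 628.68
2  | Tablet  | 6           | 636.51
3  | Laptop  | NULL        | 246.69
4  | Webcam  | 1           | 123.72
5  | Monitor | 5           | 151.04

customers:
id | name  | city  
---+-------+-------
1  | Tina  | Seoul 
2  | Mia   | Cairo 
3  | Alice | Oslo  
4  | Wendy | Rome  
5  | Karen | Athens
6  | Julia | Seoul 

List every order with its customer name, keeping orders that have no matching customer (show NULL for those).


LEFT JOIN keeps every row from orders (the left table); where customer_id has no match in customers, the customer columns become NULL. Walk through each order:
  - order 1 (Chair): customer_id=4 -> matches Wendy
  - order 2 (Tablet): customer_id=6 -> matches Julia
  - order 3 (Laptop): customer_id=NULL, no match -> kept with NULL
  - order 4 (Webcam): customer_id=1 -> matches Tina
  - order 5 (Monitor): customer_id=5 -> matches Karen
All 5 rows appear; 1 has NULL customer.

SQL:
SELECT a.product, b.name AS customer
FROM orders a
LEFT JOIN customers b ON a.customer_id = b.id

Result:
product | customer
--------+---------
Chair   | Wendy   
Tablet  | Julia   
Laptop  | NULL    
Webcam  | Tina    
Monitor | Karen   


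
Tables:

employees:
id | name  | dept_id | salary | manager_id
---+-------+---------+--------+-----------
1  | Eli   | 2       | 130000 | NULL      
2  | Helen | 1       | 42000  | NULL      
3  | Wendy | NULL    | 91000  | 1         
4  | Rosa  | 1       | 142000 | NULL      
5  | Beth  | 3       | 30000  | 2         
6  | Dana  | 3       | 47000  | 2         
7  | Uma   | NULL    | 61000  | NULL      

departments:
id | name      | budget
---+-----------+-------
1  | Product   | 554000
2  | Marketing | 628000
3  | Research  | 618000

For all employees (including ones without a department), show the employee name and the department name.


LEFT JOIN keeps every row from employees (the left table); where dept_id has no match in departments, the department columns become NULL. Walk through each employee:
  - employee 1 (Eli): dept_id=2 -> matches Marketing
  - employee 2 (Helen): dept_id=1 -> matches Product
  - employee 3 (Wendy): dept_id=NULL, no match -> kept with NULL
  - employee 4 (Rosa): dept_id=1 -> matches Product
  - employee 5 (Beth): dept_id=3 -> matches Research
  - employee 6 (Dana): dept_id=3 -> matches Research
  - employee 7 (Uma): dept_id=NULL, no match -> kept with NULL
All 7 rows appear; 2 have NULL department.

SQL:
SELECT a.name, b.name AS department
FROM employees a
LEFT JOIN departments b ON a.dept_id = b.id

Result:
name  | department
------+-----------
Eli   | Marketing 
Helen | Product   
Wendy | NULL      
Rosa  | Product   
Beth  | Research  
Dana  | Research  
Uma   | NULL      


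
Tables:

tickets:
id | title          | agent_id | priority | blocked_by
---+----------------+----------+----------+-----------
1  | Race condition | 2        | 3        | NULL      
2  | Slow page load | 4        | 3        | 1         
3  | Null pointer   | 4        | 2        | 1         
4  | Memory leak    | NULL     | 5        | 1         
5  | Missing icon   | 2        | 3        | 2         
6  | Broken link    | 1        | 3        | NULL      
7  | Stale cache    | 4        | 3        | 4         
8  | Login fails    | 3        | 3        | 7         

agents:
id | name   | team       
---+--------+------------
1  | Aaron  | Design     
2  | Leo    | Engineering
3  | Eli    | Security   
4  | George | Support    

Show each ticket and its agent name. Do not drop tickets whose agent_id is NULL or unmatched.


LEFT JOIN keeps every row from tickets (the left table); where agent_id has no match in agents, the agent columns become NULL. Walk through each ticket:
  - ticket 1 (Race condition): agent_id=2 -> matches Leo
  - ticket 2 (Slow page load): agent_id=4 -> matches George
  - ticket 3 (Null pointer): agent_id=4 -> matches George
  - ticket 4 (Memory leak): agent_id=NULL, no match -> kept with NULL
  - ticket 5 (Missing icon): agent_id=2 -> matches Leo
  - ticket 6 (Broken link): agent_id=1 -> matches Aaron
  - ticket 7 (Stale cache): agent_id=4 -> matches George
  - ticket 8 (Login fails): agent_id=3 -> matches Eli
All 8 rows appear; 1 has NULL agent.

SQL:
SELECT a.title, b.name AS agent
FROM tickets a
LEFT JOIN agents b ON a.agent_id = b.id

Result:
title          | agent 
---------------+-------
Race condition | Leo   
Slow page load | George
Null pointer   | George
Memory leak    | NULL  
Missing icon   | Leo   
Broken link    | Aaron 
Stale cache    | George
Login fails    | Eli   


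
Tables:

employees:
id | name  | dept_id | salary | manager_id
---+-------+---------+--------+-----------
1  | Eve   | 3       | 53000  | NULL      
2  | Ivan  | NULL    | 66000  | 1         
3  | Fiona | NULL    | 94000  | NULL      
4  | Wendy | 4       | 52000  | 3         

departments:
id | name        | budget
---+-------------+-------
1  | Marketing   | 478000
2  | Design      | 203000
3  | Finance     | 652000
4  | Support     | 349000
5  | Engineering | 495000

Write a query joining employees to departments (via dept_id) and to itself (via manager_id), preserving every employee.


Two LEFT JOINs from the same base table employees: one to departments via dept_id, one to employees itself via manager_id. Both are LEFT so every employee is preserved.
Match against departments:
  - employee 1 (Eve): dept_id=3 -> matches Finance
  - employee 2 (Ivan): dept_id=NULL, no match -> kept with NULL
  - employee 3 (Fiona): dept_id=NULL, no match -> kept with NULL
  - employee 4 (Wendy): dept_id=4 -> matches Support
Match against employees (self):
  - employee 1 (Eve): manager_id=NULL -> NULL
  - employee 2 (Ivan): manager_id=1 -> Eve
  - employee 3 (Fiona): manager_id=NULL -> NULL
  - employee 4 (Wendy): manager_id=3 -> Fiona

SQL:
SELECT a.name, b.name AS department, c.name AS manager
FROM employees a
LEFT JOIN departments b ON a.dept_id = b.id
LEFT JOIN employees c ON a.manager_id = c.id

Result:
name  | department | manager
------+------------+--------
Eve   | Finance    | NULL   
Ivan  | NULL       | Eve    
Fiona | NULL       | NULL   
Wendy | Support    | Fiona  


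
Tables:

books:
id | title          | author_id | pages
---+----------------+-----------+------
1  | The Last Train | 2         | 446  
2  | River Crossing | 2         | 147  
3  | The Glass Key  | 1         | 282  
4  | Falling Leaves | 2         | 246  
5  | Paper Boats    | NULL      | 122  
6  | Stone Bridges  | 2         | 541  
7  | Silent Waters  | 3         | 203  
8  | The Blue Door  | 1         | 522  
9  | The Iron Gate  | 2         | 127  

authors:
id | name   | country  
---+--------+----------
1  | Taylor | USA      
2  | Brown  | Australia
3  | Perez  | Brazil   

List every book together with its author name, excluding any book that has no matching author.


INNER JOIN keeps only books rows whose author_id matches an id in authors. Walk through each book:
  - book 1 (The Last Train): author_id=2 -> matches Brown
  - book 2 (River Crossing): author_id=2 -> matches Brown
  - book 3 (The Glass Key): author_id=1 -> matches Taylor
  - book 4 (Falling Leaves): author_id=2 -> matches Brown
  - book 5 (Paper Boats): author_id=NULL, no match -> dropped
  - book 6 (Stone Bridges): author_id=2 -> matches Brown
  - book 7 (Silent Waters): author_id=3 -> matches Perez
  - book 8 (The Blue Door): author_id=1 -> matches Taylor
  - book 9 (The Iron Gate): author_id=2 -> matches Brown
So 1 of 9 rows is dropped.

SQL:
SELECT a.title, b.name AS author
FROM books a
INNER JOIN authors b ON a.author_id = b.id

Result:
title          | author
---------------+-------
The Last Train | Brown 
River Crossing | Brown 
The Glass Key  | Taylor
Falling Leaves | Brown 
Stone Bridges  | Brown 
Silent Waters  | Perez 
The Blue Door  | Taylor
The Iron Gate  | Brown 


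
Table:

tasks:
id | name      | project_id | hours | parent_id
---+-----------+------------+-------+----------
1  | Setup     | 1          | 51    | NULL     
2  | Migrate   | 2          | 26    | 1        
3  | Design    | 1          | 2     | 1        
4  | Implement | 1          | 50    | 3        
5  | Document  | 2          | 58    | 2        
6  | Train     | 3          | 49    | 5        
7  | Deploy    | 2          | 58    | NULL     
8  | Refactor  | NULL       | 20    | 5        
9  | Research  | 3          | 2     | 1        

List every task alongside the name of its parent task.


This is a self-join: tasks is joined to a second copy of itself, matching each row's parent_id to another row's id. Use LEFT JOIN so rows with parent_id=NULL are kept.
  - task 1 (Setup): parent_id=NULL -> NULL
  - task 2 (Migrate): parent_id=1 -> Setup
  - task 3 (Design): parent_id=1 -> Setup
  - task 4 (Implement): parent_id=3 -> Design
  - task 5 (Document): parent_id=2 -> Migrate
  - task 6 (Train): parent_id=5 -> Document
  - task 7 (Deploy): parent_id=NULL -> NULL
  - task 8 (Refactor): parent_id=5 -> Document
  - task 9 (Research): parent_id=1 -> Setup

SQL:
SELECT a.name AS item, b.name AS parent
FROM tasks a
LEFT JOIN tasks b ON a.parent_id = b.id

Result:
item      | parent  
----------+---------
Setup     | NULL    
Migrate   | Setup   
Design    | Setup   
Implement | Design  
Document  | Migrate 
Train     | Document
Deploy    | NULL    
Refactor  | Document
Research  | Setup   


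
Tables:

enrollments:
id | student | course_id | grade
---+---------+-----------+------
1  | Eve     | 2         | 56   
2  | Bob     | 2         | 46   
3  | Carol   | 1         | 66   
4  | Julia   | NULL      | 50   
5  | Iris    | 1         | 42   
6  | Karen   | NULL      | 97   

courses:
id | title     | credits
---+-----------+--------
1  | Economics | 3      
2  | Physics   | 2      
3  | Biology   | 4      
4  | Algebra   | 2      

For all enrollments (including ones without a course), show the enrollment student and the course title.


LEFT JOIN keeps every row from enrollments (the left table); where course_id has no match in courses, the course columns become NULL. Walk through each enrollment:
  - enrollment 1 (Eve): course_id=2 -> matches Physics
  - enrollment 2 (Bob): course_id=2 -> matches Physics
  - enrollment 3 (Carol): course_id=1 -> matches Economics
  - enrollment 4 (Julia): course_id=NULL, no match -> kept with NULL
  - enrollment 5 (Iris): course_id=1 -> matches Economics
  - enrollment 6 (Karen): course_id=NULL, no match -> kept with NULL
All 6 rows appear; 2 have NULL course.

SQL:
SELECT a.student, b.title AS course
FROM enrollments a
LEFT JOIN courses b ON a.course_id = b.id

Result:
student | course   
--------+----------
Eve     | Physics  
Bob     | Physics  
Carol   | Economics
Julia   | NULL     
Iris    | Economics
Karen   | NULL     


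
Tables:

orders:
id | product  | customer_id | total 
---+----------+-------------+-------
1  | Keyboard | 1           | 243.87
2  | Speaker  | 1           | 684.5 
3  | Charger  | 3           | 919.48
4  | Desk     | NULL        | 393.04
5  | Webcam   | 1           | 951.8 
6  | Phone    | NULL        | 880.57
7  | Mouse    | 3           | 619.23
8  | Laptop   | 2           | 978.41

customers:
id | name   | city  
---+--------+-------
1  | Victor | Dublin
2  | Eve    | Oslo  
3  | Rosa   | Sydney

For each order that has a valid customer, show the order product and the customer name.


INNER JOIN keeps only orders rows whose customer_id matches an id in customers. Walk through each order:
  - order 1 (Keyboard): customer_id=1 -> matches Victor
  - order 2 (Speaker): customer_id=1 -> matches Victor
  - order 3 (Charger): customer_id=3 -> matches Rosa
  - order 4 (Desk): customer_id=NULL, no match -> dropped
  - order 5 (Webcam): customer_id=1 -> matches Victor
  - order 6 (Phone): customer_id=NULL, no match -> dropped
  - order 7 (Mouse): customer_id=3 -> matches Rosa
  - order 8 (Laptop): customer_id=2 -> matches Eve
So 2 of 8 rows are dropped.

SQL:
SELECT a.product, b.name AS customer
FROM orders a
INNER JOIN customers b ON a.customer_id = b.id

Result:
product  | customer
---------+---------
Keyboard | Victor  
Speaker  | Victor  
Charger  | Rosa    
Webcam   | Victor  
Mouse    | Rosa    
Laptop   | Eve     


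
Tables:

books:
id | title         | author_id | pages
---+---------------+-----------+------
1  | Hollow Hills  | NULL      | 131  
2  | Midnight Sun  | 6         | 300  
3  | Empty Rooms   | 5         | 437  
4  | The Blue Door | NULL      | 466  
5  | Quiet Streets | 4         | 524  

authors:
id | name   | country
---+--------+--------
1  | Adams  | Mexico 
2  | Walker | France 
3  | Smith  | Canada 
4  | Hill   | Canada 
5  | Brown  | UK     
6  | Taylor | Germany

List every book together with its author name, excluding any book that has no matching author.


INNER JOIN keeps only books rows whose author_id matches an id in authors. Walk through each book:
  - book 1 (Hollow Hills): author_id=NULL, no match -> dropped
  - book 2 (Midnight Sun): author_id=6 -> matches Taylor
  - book 3 (Empty Rooms): author_id=5 -> matches Brown
  - book 4 (The Blue Door): author_id=NULL, no match -> dropped
  - book 5 (Quiet Streets): author_id=4 -> matches Hill
So 2 of 5 rows are dropped.

SQL:
SELECT a.title, b.name AS author
FROM books a
INNER JOIN authors b ON a.author_id = b.id

Result:
title         | author
--------------+-------
Midnight Sun  | Taylor
Empty Rooms   | Brown 
Quiet Streets | Hill  


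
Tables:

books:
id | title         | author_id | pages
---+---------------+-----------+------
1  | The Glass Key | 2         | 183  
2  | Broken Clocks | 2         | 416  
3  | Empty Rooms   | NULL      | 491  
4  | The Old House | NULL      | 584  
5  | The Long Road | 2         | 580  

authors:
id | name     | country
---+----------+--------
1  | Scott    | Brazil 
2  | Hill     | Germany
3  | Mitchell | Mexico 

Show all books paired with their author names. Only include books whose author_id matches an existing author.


INNER JOIN keeps only books rows whose author_id matches an id in authors. Walk through each book:
  - book 1 (The Glass Key): author_id=2 -> matches Hill
  - book 2 (Broken Clocks): author_id=2 -> matches Hill
  - book 3 (Empty Rooms): author_id=NULL, no match -> dropped
  - book 4 (The Old House): author_id=NULL, no match -> dropped
  - book 5 (The Long Road): author_id=2 -> matches Hill
So 2 of 5 rows are dropped.

SQL:
SELECT a.title, b.name AS author
FROM books a
INNER JOIN authors b ON a.author_id = b.id

Result:
title         | author
--------------+-------
The Glass Key | Hill  
Broken Clocks | Hill  
The Long Road | Hill  


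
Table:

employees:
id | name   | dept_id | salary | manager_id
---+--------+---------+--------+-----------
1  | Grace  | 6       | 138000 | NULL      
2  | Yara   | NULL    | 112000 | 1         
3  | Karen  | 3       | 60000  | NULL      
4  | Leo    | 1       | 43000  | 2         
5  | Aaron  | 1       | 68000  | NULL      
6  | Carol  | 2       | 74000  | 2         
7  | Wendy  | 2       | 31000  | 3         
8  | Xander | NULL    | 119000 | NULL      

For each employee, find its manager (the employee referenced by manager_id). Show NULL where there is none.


This is a self-join: employees is joined to a second copy of itself, matching each row's manager_id to another row's id. Use LEFT JOIN so rows with manager_id=NULL are kept.
  - employee 1 (Grace): manager_id=NULL -> NULL
  - employee 2 (Yara): manager_id=1 -> Grace
  - employee 3 (Karen): manager_id=NULL -> NULL
  - employee 4 (Leo): manager_id=2 -> Yara
  - employee 5 (Aaron): manager_id=NULL -> NULL
  - employee 6 (Carol): manager_id=2 -> Yara
  - employee 7 (Wendy): manager_id=3 -> Karen
  - employee 8 (Xander): manager_id=NULL -> NULL

SQL:
SELECT a.name AS item, b.name AS manager
FROM employees a
LEFT JOIN employees b ON a.manager_id = b.id

Result:
item   | manager
-------+--------
Grace  | NULL   
Yara   | Grace  
Karen  | NULL   
Leo    | Yara   
Aaron  | NULL   
Carol  | Yara   
Wendy  | Karen  
Xander | NULL   


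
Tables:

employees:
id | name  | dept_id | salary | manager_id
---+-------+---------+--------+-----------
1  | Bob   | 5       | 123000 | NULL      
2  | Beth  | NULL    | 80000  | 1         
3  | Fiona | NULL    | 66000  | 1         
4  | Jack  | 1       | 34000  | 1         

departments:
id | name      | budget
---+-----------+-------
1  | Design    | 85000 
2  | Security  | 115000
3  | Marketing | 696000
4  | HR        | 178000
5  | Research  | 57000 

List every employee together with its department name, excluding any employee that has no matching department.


INNER JOIN keeps only employees rows whose dept_id matches an id in departments. Walk through each employee:
  - employee 1 (Bob): dept_id=5 -> matches Research
  - employee 2 (Beth): dept_id=NULL, no match -> dropped
  - employee 3 (Fiona): dept_id=NULL, no match -> dropped
  - employee 4 (Jack): dept_id=1 -> matches Design
So 2 of 4 rows are dropped.

SQL:
SELECT a.name, b.name AS department
FROM employees a
INNER JOIN departments b ON a.dept_id = b.id

Result:
name | department
-----+-----------
Bob  | Research  
Jack | Design    


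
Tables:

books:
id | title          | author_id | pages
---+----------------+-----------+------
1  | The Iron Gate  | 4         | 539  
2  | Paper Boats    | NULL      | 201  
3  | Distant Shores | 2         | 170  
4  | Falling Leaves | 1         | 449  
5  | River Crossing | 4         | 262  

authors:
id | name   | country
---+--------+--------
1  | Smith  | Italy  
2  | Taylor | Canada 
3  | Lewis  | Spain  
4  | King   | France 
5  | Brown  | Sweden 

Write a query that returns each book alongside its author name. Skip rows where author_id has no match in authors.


INNER JOIN keeps only books rows whose author_id matches an id in authors. Walk through each book:
  - book 1 (The Iron Gate): author_id=4 -> matches King
  - book 2 (Paper Boats): author_id=NULL, no match -> dropped
  - book 3 (Distant Shores): author_id=2 -> matches Taylor
  - book 4 (Falling Leaves): author_id=1 -> matches Smith
  - book 5 (River Crossing): author_id=4 -> matches King
So 1 of 5 rows is dropped.

SQL:
SELECT a.title, b.name AS author
FROM books a
INNER JOIN authors b ON a.author_id = b.id

Result:
title          | author
---------------+-------
The Iron Gate  | King  
Distant Shores | Taylor
Falling Leaves | Smith 
River Crossing | King  


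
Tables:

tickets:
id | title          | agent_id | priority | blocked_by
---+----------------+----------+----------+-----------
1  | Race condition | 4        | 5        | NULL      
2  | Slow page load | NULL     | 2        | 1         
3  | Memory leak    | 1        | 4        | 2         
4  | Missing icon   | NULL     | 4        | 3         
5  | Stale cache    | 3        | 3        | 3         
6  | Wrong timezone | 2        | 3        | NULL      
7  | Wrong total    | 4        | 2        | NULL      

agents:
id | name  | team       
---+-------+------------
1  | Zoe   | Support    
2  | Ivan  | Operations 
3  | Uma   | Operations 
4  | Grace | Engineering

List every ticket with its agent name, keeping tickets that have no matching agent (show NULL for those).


LEFT JOIN keeps every row from tickets (the left table); where agent_id has no match in agents, the agent columns become NULL. Walk through each ticket:
  - ticket 1 (Race condition): agent_id=4 -> matches Grace
  - ticket 2 (Slow page load): agent_id=NULL, no match -> kept with NULL
  - ticket 3 (Memory leak): agent_id=1 -> matches Zoe
  - ticket 4 (Missing icon): agent_id=NULL, no match -> kept with NULL
  - ticket 5 (Stale cache): agent_id=3 -> matches Uma
  - ticket 6 (Wrong timezone): agent_id=2 -> matches Ivan
  - ticket 7 (Wrong total): agent_id=4 -> matches Grace
All 7 rows appear; 2 have NULL agent.

SQL:
SELECT a.title, b.name AS agent
FROM tickets a
LEFT JOIN agents b ON a.agent_id = b.id

Result:
title          | agent
---------------+------
Race condition | Grace
Slow page load | NULL 
Memory leak    | Zoe  
Missing icon   | NULL 
Stale cache    | Uma  
Wrong timezone | Ivan 
Wrong total    | Grace


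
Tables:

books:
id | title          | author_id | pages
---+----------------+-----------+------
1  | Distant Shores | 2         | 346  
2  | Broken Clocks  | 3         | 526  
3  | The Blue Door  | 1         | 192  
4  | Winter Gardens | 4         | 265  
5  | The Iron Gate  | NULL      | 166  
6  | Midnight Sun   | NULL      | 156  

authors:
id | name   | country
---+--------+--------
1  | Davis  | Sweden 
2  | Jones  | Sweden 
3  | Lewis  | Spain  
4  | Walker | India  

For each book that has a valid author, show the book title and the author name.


INNER JOIN keeps only books rows whose author_id matches an id in authors. Walk through each book:
  - book 1 (Distant Shores): author_id=2 -> matches Jones
  - book 2 (Broken Clocks): author_id=3 -> matches Lewis
  - book 3 (The Blue Door): author_id=1 -> matches Davis
  - book 4 (Winter Gardens): author_id=4 -> matches Walker
  - book 5 (The Iron Gate): author_id=NULL, no match -> dropped
  - book 6 (Midnight Sun): author_id=NULL, no match -> dropped
So 2 of 6 rows are dropped.

SQL:
SELECT a.title, b.name AS author
FROM books a
INNER JOIN authors b ON a.author_id = b.id

Result:
title          | author
---------------+-------
Distant Shores | Jones 
Broken Clocks  | Lewis 
The Blue Door  | Davis 
Winter Gardens | Walker


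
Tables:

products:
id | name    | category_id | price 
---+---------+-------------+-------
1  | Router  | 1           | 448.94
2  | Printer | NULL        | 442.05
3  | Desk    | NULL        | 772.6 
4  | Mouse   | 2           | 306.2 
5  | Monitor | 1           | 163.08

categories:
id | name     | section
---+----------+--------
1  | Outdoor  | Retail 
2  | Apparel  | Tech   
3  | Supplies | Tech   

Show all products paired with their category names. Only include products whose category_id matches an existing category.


INNER JOIN keeps only products rows whose category_id matches an id in categories. Walk through each product:
  - product 1 (Router): category_id=1 -> matches Outdoor
  - product 2 (Printer): category_id=NULL, no match -> dropped
  - product 3 (Desk): category_id=NULL, no match -> dropped
  - product 4 (Mouse): category_id=2 -> matches Apparel
  - product 5 (Monitor): category_id=1 -> matches Outdoor
So 2 of 5 rows are dropped.

SQL:
SELECT a.name, b.name AS category
FROM products a
INNER JOIN categories b ON a.category_id = b.id

Result:
name    | category
--------+---------
Router  | Outdoor 
Mouse   | Apparel 
Monitor | Outdoor 


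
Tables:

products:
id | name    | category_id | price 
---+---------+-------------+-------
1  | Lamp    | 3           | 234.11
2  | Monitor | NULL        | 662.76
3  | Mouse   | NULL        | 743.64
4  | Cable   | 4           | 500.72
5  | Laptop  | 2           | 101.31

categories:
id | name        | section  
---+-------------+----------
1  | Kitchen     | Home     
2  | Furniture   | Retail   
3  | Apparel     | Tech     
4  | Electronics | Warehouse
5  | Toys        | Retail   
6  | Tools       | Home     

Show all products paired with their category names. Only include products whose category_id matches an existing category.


INNER JOIN keeps only products rows whose category_id matches an id in categories. Walk through each product:
  - product 1 (Lamp): category_id=3 -> matches Apparel
  - product 2 (Monitor): category_id=NULL, no match -> dropped
  - product 3 (Mouse): category_id=NULL, no match -> dropped
  - product 4 (Cable): category_id=4 -> matches Electronics
  - product 5 (Laptop): category_id=2 -> matches Furniture
So 2 of 5 rows are dropped.

SQL:
SELECT a.name, b.name AS category
FROM products a
INNER JOIN categories b ON a.category_id = b.id

Result:
name   | category   
-------+------------
Lamp   | Apparel    
Cable  | Electronics
Laptop | Furniture  


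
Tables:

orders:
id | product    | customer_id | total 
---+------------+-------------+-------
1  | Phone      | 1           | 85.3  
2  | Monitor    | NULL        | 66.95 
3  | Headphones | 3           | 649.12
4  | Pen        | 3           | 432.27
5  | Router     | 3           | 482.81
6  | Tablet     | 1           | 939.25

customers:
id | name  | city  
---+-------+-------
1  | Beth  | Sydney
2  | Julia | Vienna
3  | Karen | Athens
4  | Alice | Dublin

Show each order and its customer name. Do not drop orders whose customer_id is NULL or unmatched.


LEFT JOIN keeps every row from orders (the left table); where customer_id has no match in customers, the customer columns become NULL. Walk through each order:
  - order 1 (Phone): customer_id=1 -> matches Beth
  - order 2 (Monitor): customer_id=NULL, no match -> kept with NULL
  - order 3 (Headphones): customer_id=3 -> matches Karen
  - order 4 (Pen): customer_id=3 -> matches Karen
  - order 5 (Router): customer_id=3 -> matches Karen
  - order 6 (Tablet): customer_id=1 -> matches Beth
All 6 rows appear; 1 has NULL customer.

SQL:
SELECT a.product, b.name AS customer
FROM orders a
LEFT JOIN customers b ON a.customer_id = b.id

Result:
product    | customer
-----------+---------
Phone      | Beth    
Monitor    | NULL    
Headphones | Karen   
Pen        | Karen   
Router     | Karen   
Tablet     | Beth    


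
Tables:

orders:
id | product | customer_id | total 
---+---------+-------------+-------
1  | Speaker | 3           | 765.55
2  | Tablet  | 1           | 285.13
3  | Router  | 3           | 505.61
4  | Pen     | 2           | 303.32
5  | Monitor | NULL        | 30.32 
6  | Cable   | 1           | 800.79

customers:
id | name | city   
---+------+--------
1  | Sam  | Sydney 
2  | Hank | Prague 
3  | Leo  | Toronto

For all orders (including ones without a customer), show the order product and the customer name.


LEFT JOIN keeps every row from orders (the left table); where customer_id has no match in customers, the customer columns become NULL. Walk through each order:
  - order 1 (Speaker): customer_id=3 -> matches Leo
  - order 2 (Tablet): customer_id=1 -> matches Sam
  - order 3 (Router): customer_id=3 -> matches Leo
  - order 4 (Pen): customer_id=2 -> matches Hank
  - order 5 (Monitor): customer_id=NULL, no match -> kept with NULL
  - order 6 (Cable): customer_id=1 -> matches Sam
All 6 rows appear; 1 has NULL customer.

SQL:
SELECT a.product, b.name AS customer
FROM orders a
LEFT JOIN customers b ON a.customer_id = b.id

Result:
product | customer
--------+---------
Speaker | Leo     
Tablet  | Sam     
Router  | Leo     
Pen     | Hank    
Monitor | NULL    
Cable   | Sam     


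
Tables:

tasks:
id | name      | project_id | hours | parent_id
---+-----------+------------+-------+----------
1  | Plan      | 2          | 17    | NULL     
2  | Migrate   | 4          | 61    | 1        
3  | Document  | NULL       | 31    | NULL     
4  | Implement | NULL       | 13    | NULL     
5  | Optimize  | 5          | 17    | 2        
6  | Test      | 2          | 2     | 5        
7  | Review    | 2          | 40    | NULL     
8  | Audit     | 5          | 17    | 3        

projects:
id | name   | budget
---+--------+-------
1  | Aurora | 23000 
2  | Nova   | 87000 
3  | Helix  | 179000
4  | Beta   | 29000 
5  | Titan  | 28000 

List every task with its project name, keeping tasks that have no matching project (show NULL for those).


LEFT JOIN keeps every row from tasks (the left table); where project_id has no match in projects, the project columns become NULL. Walk through each task:
  - task 1 (Plan): project_id=2 -> matches Nova
  - task 2 (Migrate): project_id=4 -> matches Beta
  - task 3 (Document): project_id=NULL, no match -> kept with NULL
  - task 4 (Implement): project_id=NULL, no match -> kept with NULL
  - task 5 (Optimize): project_id=5 -> matches Titan
  - task 6 (Test): project_id=2 -> matches Nova
  - task 7 (Review): project_id=2 -> matches Nova
  - task 8 (Audit): project_id=5 -> matches Titan
All 8 rows appear; 2 have NULL project.

SQL:
SELECT a.name, b.name AS project
FROM tasks a
LEFT JOIN projects b ON a.project_id = b.id

Result:
name      | project
----------+--------
Plan      | Nova   
Migrate   | Beta   
Document  | NULL   
Implement | NULL   
Optimize  | Titan  
Test      | Nova   
Review    | Nova   
Audit     | Titan  
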